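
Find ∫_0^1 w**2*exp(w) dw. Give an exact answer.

-2 + E

Integrate by parts twice (u = w^2, dv = exp(w) dw).
An antiderivative is F(w) = (w**2 - 2*w + 2)*exp(w).
Then F(1) - F(0) = (E) - (2) = -2 + E.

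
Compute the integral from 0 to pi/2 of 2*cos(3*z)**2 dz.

Use the identity cos^2(3*z) = (1 + cos(6*z))/2.
An antiderivative is F(z) = z + sin(6*z)/6.
Then F(pi/2) - F(0) = (pi/2) - (0) = pi/2.

pi/2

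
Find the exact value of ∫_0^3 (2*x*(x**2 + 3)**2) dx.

567

Let u = x**2 + 3, so du = 2*x dx. When x = 0, u = 3; when x = 3, u = 12.
The integral becomes ∫ u**2 du from 3 to 12, with antiderivative u**3/3.
Back in x: F(x) = (x**2 + 3)**3/3.
Then F(3) - F(0) = (576) - (9) = 567.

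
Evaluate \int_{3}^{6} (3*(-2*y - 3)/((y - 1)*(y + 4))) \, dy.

-6*log(5) + 3*log(7)

Factor the denominator: y**2 + 3*y - 4 = (y + 4)(y - 1).
Partial fractions: 3*(-2*y - 3)/((y - 1)*(y + 4)) = -3/(y + 4) - 3/(y - 1).
An antiderivative is F(y) = -3*log(y - 1) - 3*log(y + 4).
Then F(6) - F(3) = (-6*log(5) - 3*log(2)) - (-3*log(7) - 3*log(2)) = -6*log(5) + 3*log(7).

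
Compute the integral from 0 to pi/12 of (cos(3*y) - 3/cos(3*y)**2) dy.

An antiderivative is F(y) = sin(3*y)/3 - tan(3*y).
Then F(pi/12) - F(0) = (-1 + sqrt(2)/6) - (0) = -1 + sqrt(2)/6.

-1 + sqrt(2)/6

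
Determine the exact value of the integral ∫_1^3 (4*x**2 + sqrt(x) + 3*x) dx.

2*sqrt(3) + 46

By the power rule, an antiderivative is F(x) = 2*x**(3/2)/3 + 4*x**3/3 + 3*x**2/2.
Then F(3) - F(1) = (2*sqrt(3) + 99/2) - (7/2) = 2*sqrt(3) + 46.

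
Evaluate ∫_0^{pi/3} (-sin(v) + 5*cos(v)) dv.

An antiderivative is F(v) = 5*sin(v) + cos(v).
Then F(pi/3) - F(0) = (1/2 + 5*sqrt(3)/2) - (1) = -1/2 + 5*sqrt(3)/2.

-1/2 + 5*sqrt(3)/2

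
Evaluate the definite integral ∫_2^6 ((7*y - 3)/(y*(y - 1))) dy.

3*log(3) + 4*log(5)

Factor the denominator: y**2 - y = y(y - 1).
Partial fractions: (7*y - 3)/(y*(y - 1)) = 3/y + 4/(y - 1).
An antiderivative is F(y) = 3*log(y) + 4*log(y - 1).
Then F(6) - F(2) = (3*log(2) + 3*log(3) + 4*log(5)) - (log(8)) = 3*log(3) + 4*log(5).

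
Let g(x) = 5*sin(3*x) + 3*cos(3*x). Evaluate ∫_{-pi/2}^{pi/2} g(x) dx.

An antiderivative is F(x) = sin(3*x) - 5*cos(3*x)/3.
Then F(pi/2) - F(-pi/2) = (-1) - (1) = -2.

-2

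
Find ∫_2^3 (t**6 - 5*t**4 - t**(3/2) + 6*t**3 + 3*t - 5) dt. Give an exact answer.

By the power rule, an antiderivative is F(t) = t**7/7 - 2*t**(5/2)/5 - t**5 + 3*t**4/2 + 3*t**2/2 - 5*t.
Then F(3) - F(2) = (1326/7 - 18*sqrt(3)/5) - (44/7 - 8*sqrt(2)/5) = -18*sqrt(3)/5 + 8*sqrt(2)/5 + 1282/7.

-18*sqrt(3)/5 + 8*sqrt(2)/5 + 1282/7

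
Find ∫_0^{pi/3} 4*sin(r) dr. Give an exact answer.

An antiderivative is F(r) = -4*cos(r).
Then F(pi/3) - F(0) = (-2) - (-4) = 2.

2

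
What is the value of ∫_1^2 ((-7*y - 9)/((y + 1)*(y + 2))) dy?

Factor the denominator: y**2 + 3*y + 2 = (y + 2)(y + 1).
Partial fractions: (-7*y - 9)/((y + 1)*(y + 2)) = -5/(y + 2) - 2/(y + 1).
An antiderivative is F(y) = -2*log(y + 1) - 5*log(y + 2).
Then F(2) - F(1) = (-10*log(2) - 2*log(3)) - (-5*log(3) - 2*log(2)) = -8*log(2) + 3*log(3).

-8*log(2) + 3*log(3)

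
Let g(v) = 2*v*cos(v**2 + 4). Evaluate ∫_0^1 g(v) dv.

sin(5) - sin(4)

Let u = v**2 + 4, so du = 2*v dv. When v = 0, u = 4; when v = 1, u = 5.
The integral becomes ∫ cos(u) du from 4 to 5, with antiderivative sin(u).
Back in v: F(v) = sin(v**2 + 4).
Then F(1) - F(0) = (sin(5)) - (sin(4)) = sin(5) - sin(4).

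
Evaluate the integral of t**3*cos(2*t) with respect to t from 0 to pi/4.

Integrate by parts 3 times (u = t^3, dv = cos(2*t) dt).
An antiderivative is F(t) = t**3*sin(2*t)/2 + 3*t**2*cos(2*t)/4 - 3*t*sin(2*t)/4 - 3*cos(2*t)/8.
Then F(pi/4) - F(0) = (pi*(-24 + pi**2)/128) - (-3/8) = -3*pi/16 + pi**3/128 + 3/8.

-3*pi/16 + pi**3/128 + 3/8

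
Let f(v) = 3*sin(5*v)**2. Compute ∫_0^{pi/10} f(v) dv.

Use the identity sin^2(5*v) = (1 - cos(10*v))/2.
An antiderivative is F(v) = 3*v/2 - 3*sin(10*v)/20.
Then F(pi/10) - F(0) = (3*pi/20) - (0) = 3*pi/20.

3*pi/20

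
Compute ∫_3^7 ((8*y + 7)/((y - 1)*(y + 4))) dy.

Factor the denominator: y**2 + 3*y - 4 = (y + 4)(y - 1).
Partial fractions: (8*y + 7)/((y - 1)*(y + 4)) = 5/(y + 4) + 3/(y - 1).
An antiderivative is F(y) = 3*log(y - 1) + 5*log(y + 4).
Then F(7) - F(3) = (3*log(2) + 3*log(3) + 5*log(11)) - (3*log(2) + 5*log(7)) = -5*log(7) + 3*log(3) + 5*log(11).

-5*log(7) + 3*log(3) + 5*log(11)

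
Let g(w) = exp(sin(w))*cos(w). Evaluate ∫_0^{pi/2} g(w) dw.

Let u = sin(w), so du = cos(w) dw. When w = 0, u = 0; when w = pi/2, u = 1.
The integral becomes ∫ exp(u) du from 0 to 1, with antiderivative exp(u).
Back in w: F(w) = exp(sin(w)).
Then F(pi/2) - F(0) = (E) - (1) = -1 + E.

-1 + E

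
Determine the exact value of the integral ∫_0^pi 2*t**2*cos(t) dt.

-4*pi

Integrate by parts twice (u = t^2, dv = 2*cos(t) dt).
An antiderivative is F(t) = 2*t**2*sin(t) + 4*t*cos(t) - 4*sin(t).
Then F(pi) - F(0) = (-4*pi) - (0) = -4*pi.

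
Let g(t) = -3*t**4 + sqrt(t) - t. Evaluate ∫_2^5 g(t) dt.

By the power rule, an antiderivative is F(t) = -3*t**5/5 + 2*t**(3/2)/3 - t**2/2.
Then F(5) - F(2) = (-3775/2 + 10*sqrt(5)/3) - (-106/5 + 4*sqrt(2)/3) = -18663/10 - 4*sqrt(2)/3 + 10*sqrt(5)/3.

-18663/10 - 4*sqrt(2)/3 + 10*sqrt(5)/3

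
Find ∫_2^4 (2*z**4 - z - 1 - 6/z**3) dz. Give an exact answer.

31059/80

By the power rule, an antiderivative is F(z) = 2*z**5/5 - z**2/2 - z + 3/z**2.
Then F(4) - F(2) = (31823/80) - (191/20) = 31059/80.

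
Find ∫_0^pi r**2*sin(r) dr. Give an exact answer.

-4 + pi**2

Integrate by parts twice (u = r^2, dv = sin(r) dr).
An antiderivative is F(r) = -r**2*cos(r) + 2*r*sin(r) + 2*cos(r).
Then F(pi) - F(0) = (-2 + pi**2) - (2) = -4 + pi**2.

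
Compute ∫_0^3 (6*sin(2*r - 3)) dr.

Let u = 2*r - 3, so du = 2 dr. When r = 0, u = -3; when r = 3, u = 3.
The integral becomes 3·∫ sin(u) du from -3 to 3, with antiderivative -3*cos(u).
Back in r: F(r) = -3*cos(2*r - 3).
Then F(3) - F(0) = (-3*cos(3)) - (-3*cos(3)) = 0.

0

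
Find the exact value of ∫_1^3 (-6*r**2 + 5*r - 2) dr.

By the power rule, an antiderivative is F(r) = -2*r**3 + 5*r**2/2 - 2*r.
Then F(3) - F(1) = (-75/2) - (-3/2) = -36.

-36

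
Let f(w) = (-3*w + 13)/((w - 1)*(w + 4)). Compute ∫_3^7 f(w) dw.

Factor the denominator: w**2 + 3*w - 4 = (w + 4)(w - 1).
Partial fractions: (-3*w + 13)/((w - 1)*(w + 4)) = -5/(w + 4) + 2/(w - 1).
An antiderivative is F(w) = 2*log(w - 1) - 5*log(w + 4).
Then F(7) - F(3) = (-5*log(11) + 2*log(2) + 2*log(3)) - (-5*log(7) + 2*log(2)) = -5*log(11) + 2*log(3) + 5*log(7).

-5*log(11) + 2*log(3) + 5*log(7)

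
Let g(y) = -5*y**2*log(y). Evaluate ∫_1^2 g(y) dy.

35/9 - 40*log(2)/3

Integrate by parts once (u = ln y, dv = -5*y**2 dy).
An antiderivative is F(y) = -5*y**3*(3*log(y) - 1)/9.
Then F(2) - F(1) = (40/9 - 40*log(2)/3) - (5/9) = 35/9 - 40*log(2)/3.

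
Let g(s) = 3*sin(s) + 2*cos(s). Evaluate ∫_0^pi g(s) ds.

6

An antiderivative is F(s) = 2*sin(s) - 3*cos(s).
Then F(pi) - F(0) = (3) - (-3) = 6.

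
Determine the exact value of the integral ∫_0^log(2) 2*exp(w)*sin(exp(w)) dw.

Let u = exp(w), so du = exp(w) dw. When w = 0, u = 1; when w = log(2), u = 2.
The integral becomes 2·∫ sin(u) du from 1 to 2, with antiderivative -2*cos(u).
Back in w: F(w) = -2*cos(exp(w)).
Then F(log(2)) - F(0) = (-2*cos(2)) - (-2*cos(1)) = -2*cos(2) + 2*cos(1).

-2*cos(2) + 2*cos(1)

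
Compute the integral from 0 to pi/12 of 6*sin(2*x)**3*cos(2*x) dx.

Let u = sin(2*x), so du = 2*cos(2*x) dx. When x = 0, u = 0; when x = pi/12, u = 1/2.
The integral becomes 3·∫ u**3 du from 0 to 1/2, with antiderivative 3*u**4/4.
Back in x: F(x) = 3*sin(2*x)**4/4.
Then F(pi/12) - F(0) = (3/64) - (0) = 3/64.

3/64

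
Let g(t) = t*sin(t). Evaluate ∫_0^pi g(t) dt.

pi

Integrate by parts once (u = t, dv = sin(t) dt).
An antiderivative is F(t) = -t*cos(t) + sin(t).
Then F(pi) - F(0) = (pi) - (0) = pi.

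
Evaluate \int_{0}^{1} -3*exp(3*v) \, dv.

An antiderivative is F(v) = -exp(3*v).
Then F(1) - F(0) = (-exp(3)) - (-1) = 1 - exp(3).

1 - exp(3)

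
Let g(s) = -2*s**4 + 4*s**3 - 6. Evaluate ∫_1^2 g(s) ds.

By the power rule, an antiderivative is F(s) = -2*s**5/5 + s**4 - 6*s.
Then F(2) - F(1) = (-44/5) - (-27/5) = -17/5.

-17/5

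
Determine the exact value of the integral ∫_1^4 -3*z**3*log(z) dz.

Integrate by parts once (u = ln z, dv = -3*z**3 dz).
An antiderivative is F(z) = -3*z**4*(4*log(z) - 1)/16.
Then F(4) - F(1) = (48 - 384*log(2)) - (3/16) = 765/16 - 384*log(2).

765/16 - 384*log(2)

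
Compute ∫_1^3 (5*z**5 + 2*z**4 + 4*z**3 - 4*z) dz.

11512/15

By the power rule, an antiderivative is F(z) = 5*z**6/6 + 2*z**5/5 + z**4 - 2*z**2.
Then F(3) - F(1) = (7677/10) - (7/30) = 11512/15.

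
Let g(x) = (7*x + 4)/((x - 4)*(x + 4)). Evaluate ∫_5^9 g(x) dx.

Factor the denominator: x**2 - 16 = (x + 4)(x - 4).
Partial fractions: (7*x + 4)/((x - 4)*(x + 4)) = 3/(x + 4) + 4/(x - 4).
An antiderivative is F(x) = 4*log(x - 4) + 3*log(x + 4).
Then F(9) - F(5) = (4*log(5) + 3*log(13)) - (6*log(3)) = -6*log(3) + 4*log(5) + 3*log(13).

-6*log(3) + 4*log(5) + 3*log(13)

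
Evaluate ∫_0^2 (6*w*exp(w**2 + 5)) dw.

-3*(1 - exp(4))*exp(5)

Let u = w**2 + 5, so du = 2*w dw. When w = 0, u = 5; when w = 2, u = 9.
The integral becomes 3·∫ exp(u) du from 5 to 9, with antiderivative 3*exp(u).
Back in w: F(w) = 3*exp(w**2 + 5).
Then F(2) - F(0) = (3*exp(9)) - (3*exp(5)) = -3*(1 - exp(4))*exp(5).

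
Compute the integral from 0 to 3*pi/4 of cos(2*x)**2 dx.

3*pi/8

Use the identity cos^2(2*x) = (1 + cos(4*x))/2.
An antiderivative is F(x) = x/2 + sin(4*x)/8.
Then F(3*pi/4) - F(0) = (3*pi/8) - (0) = 3*pi/8.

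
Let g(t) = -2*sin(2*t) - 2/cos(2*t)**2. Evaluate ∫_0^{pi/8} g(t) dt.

-2 + sqrt(2)/2

An antiderivative is F(t) = cos(2*t) - tan(2*t).
Then F(pi/8) - F(0) = (-1 + sqrt(2)/2) - (1) = -2 + sqrt(2)/2.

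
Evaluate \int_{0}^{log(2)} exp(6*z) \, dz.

Let u = exp(z), so du = exp(z) dz. When z = 0, u = 1; when z = log(2), u = 2.
The integral becomes ∫ u**5 du from 1 to 2, with antiderivative u**6/6.
Back in z: F(z) = exp(6*z)/6.
Then F(log(2)) - F(0) = (32/3) - (1/6) = 21/2.

21/2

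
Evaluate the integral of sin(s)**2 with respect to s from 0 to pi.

pi/2

Use the identity sin^2(s) = (1 - cos(2*s))/2.
An antiderivative is F(s) = s/2 - sin(2*s)/4.
Then F(pi) - F(0) = (pi/2) - (0) = pi/2.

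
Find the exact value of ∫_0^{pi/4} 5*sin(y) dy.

An antiderivative is F(y) = -5*cos(y).
Then F(pi/4) - F(0) = (-5*sqrt(2)/2) - (-5) = 5 - 5*sqrt(2)/2.

5 - 5*sqrt(2)/2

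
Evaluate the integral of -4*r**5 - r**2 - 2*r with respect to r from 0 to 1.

By the power rule, an antiderivative is F(r) = -2*r**6/3 - r**3/3 - r**2.
Then F(1) - F(0) = (-2) - (0) = -2.

-2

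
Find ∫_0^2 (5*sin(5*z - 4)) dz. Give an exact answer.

-cos(6) + cos(4)

Let u = 5*z - 4, so du = 5 dz. When z = 0, u = -4; when z = 2, u = 6.
The integral becomes ∫ sin(u) du from -4 to 6, with antiderivative -cos(u).
Back in z: F(z) = -cos(5*z - 4).
Then F(2) - F(0) = (-cos(6)) - (-cos(4)) = -cos(6) + cos(4).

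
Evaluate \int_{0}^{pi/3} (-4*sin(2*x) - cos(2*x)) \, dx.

-3 - sqrt(3)/4

An antiderivative is F(x) = -sin(2*x)/2 + 2*cos(2*x).
Then F(pi/3) - F(0) = (-1 - sqrt(3)/4) - (2) = -3 - sqrt(3)/4.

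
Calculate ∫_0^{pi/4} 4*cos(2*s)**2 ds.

Use the identity cos^2(2*s) = (1 + cos(4*s))/2.
An antiderivative is F(s) = 2*s + sin(4*s)/2.
Then F(pi/4) - F(0) = (pi/2) - (0) = pi/2.

pi/2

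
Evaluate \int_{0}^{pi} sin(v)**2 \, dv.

pi/2

Use the identity sin^2(v) = (1 - cos(2*v))/2.
An antiderivative is F(v) = v/2 - sin(2*v)/4.
Then F(pi) - F(0) = (pi/2) - (0) = pi/2.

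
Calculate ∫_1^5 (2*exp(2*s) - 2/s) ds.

An antiderivative is F(s) = exp(2*s) - 2*log(s).
Then F(5) - F(1) = (-log(25) + exp(10)) - (exp(2)) = -exp(2) - log(25) + exp(10).

-exp(2) - log(25) + exp(10)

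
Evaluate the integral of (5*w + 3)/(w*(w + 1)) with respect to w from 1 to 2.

log(18)

Factor the denominator: w**2 + w = (w + 1)w.
Partial fractions: (5*w + 3)/(w*(w + 1)) = 2/(w + 1) + 3/w.
An antiderivative is F(w) = 3*log(w) + 2*log(w + 1).
Then F(2) - F(1) = (log(72)) - (log(4)) = log(18).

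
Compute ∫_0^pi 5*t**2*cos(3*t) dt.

Integrate by parts twice (u = t^2, dv = 5*cos(3*t) dt).
An antiderivative is F(t) = 5*t**2*sin(3*t)/3 + 10*t*cos(3*t)/9 - 10*sin(3*t)/27.
Then F(pi) - F(0) = (-10*pi/9) - (0) = -10*pi/9.

-10*pi/9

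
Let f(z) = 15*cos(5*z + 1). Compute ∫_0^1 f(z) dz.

-3*sin(1) + 3*sin(6)

Let u = 5*z + 1, so du = 5 dz. When z = 0, u = 1; when z = 1, u = 6.
The integral becomes 3·∫ cos(u) du from 1 to 6, with antiderivative 3*sin(u).
Back in z: F(z) = 3*sin(5*z + 1).
Then F(1) - F(0) = (3*sin(6)) - (3*sin(1)) = -3*sin(1) + 3*sin(6).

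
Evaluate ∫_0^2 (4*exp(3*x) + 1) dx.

2/3 + 4*exp(6)/3

An antiderivative is F(x) = 4*exp(3*x)/3 + x.
Then F(2) - F(0) = (2 + 4*exp(6)/3) - (4/3) = 2/3 + 4*exp(6)/3.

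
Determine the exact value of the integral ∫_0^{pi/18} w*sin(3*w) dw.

Integrate by parts once (u = w, dv = sin(3*w) dw).
An antiderivative is F(w) = -w*cos(3*w)/3 + sin(3*w)/9.
Then F(pi/18) - F(0) = (-sqrt(3)*pi/108 + 1/18) - (0) = -sqrt(3)*pi/108 + 1/18.

-sqrt(3)*pi/108 + 1/18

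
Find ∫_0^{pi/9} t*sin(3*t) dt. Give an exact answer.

-pi/54 + sqrt(3)/18

Integrate by parts once (u = t, dv = sin(3*t) dt).
An antiderivative is F(t) = -t*cos(3*t)/3 + sin(3*t)/9.
Then F(pi/9) - F(0) = (-pi/54 + sqrt(3)/18) - (0) = -pi/54 + sqrt(3)/18.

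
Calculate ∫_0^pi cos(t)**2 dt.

Use the identity cos^2(t) = (1 + cos(2*t))/2.
An antiderivative is F(t) = t/2 + sin(2*t)/4.
Then F(pi) - F(0) = (pi/2) - (0) = pi/2.

pi/2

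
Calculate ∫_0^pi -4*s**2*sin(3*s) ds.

Integrate by parts twice (u = s^2, dv = -4*sin(3*s) ds).
An antiderivative is F(s) = 4*s**2*cos(3*s)/3 - 8*s*sin(3*s)/9 - 8*cos(3*s)/27.
Then F(pi) - F(0) = (8/27 - 4*pi**2/3) - (-8/27) = 16/27 - 4*pi**2/3.

16/27 - 4*pi**2/3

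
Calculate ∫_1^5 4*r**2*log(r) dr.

Integrate by parts once (u = ln r, dv = 4*r**2 dr).
An antiderivative is F(r) = 4*r**3*(3*log(r) - 1)/9.
Then F(5) - F(1) = (-500/9 + 500*log(5)/3) - (-4/9) = -496/9 + 500*log(5)/3.

-496/9 + 500*log(5)/3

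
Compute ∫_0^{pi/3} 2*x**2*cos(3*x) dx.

-4*pi/27

Integrate by parts twice (u = x^2, dv = 2*cos(3*x) dx).
An antiderivative is F(x) = 2*x**2*sin(3*x)/3 + 4*x*cos(3*x)/9 - 4*sin(3*x)/27.
Then F(pi/3) - F(0) = (-4*pi/27) - (0) = -4*pi/27.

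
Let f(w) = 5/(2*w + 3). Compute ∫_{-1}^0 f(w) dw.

5*log(3)/2

An antiderivative is F(w) = 5*log(2*w + 3)/2.
Then F(0) - F(-1) = (5*log(3)/2) - (0) = 5*log(3)/2.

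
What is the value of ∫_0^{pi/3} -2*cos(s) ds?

An antiderivative is F(s) = -2*sin(s).
Then F(pi/3) - F(0) = (-sqrt(3)) - (0) = -sqrt(3).

-sqrt(3)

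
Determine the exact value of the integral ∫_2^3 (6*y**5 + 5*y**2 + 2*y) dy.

2105/3

By the power rule, an antiderivative is F(y) = y**6 + 5*y**3/3 + y**2.
Then F(3) - F(2) = (783) - (244/3) = 2105/3.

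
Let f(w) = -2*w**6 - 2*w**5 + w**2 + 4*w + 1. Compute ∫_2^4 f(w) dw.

-124822/21

By the power rule, an antiderivative is F(w) = -2*w**7/7 - w**6/3 + w**3/3 + 2*w**2 + w.
Then F(4) - F(2) = (-41924/7) - (-950/21) = -124822/21.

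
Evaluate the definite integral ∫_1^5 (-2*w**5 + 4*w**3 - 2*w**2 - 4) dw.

-14048/3

By the power rule, an antiderivative is F(w) = -w**6/3 + w**4 - 2*w**3/3 - 4*w.
Then F(5) - F(1) = (-14060/3) - (-4) = -14048/3.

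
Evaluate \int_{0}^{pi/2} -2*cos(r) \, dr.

-2

An antiderivative is F(r) = -2*sin(r).
Then F(pi/2) - F(0) = (-2) - (0) = -2.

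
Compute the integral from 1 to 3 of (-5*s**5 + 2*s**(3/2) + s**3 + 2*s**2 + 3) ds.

-8462/15 + 36*sqrt(3)/5

By the power rule, an antiderivative is F(s) = -5*s**6/6 + 4*s**(5/2)/5 + s**4/4 + 2*s**3/3 + 3*s.
Then F(3) - F(1) = (-2241/4 + 36*sqrt(3)/5) - (233/60) = -8462/15 + 36*sqrt(3)/5.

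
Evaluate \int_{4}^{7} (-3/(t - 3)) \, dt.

An antiderivative is F(t) = -3*log(t - 3).
Then F(7) - F(4) = (-log(64)) - (0) = -log(64).

-log(64)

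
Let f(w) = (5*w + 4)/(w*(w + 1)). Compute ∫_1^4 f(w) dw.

log(5) + 7*log(2)

Factor the denominator: w**2 + w = (w + 1)w.
Partial fractions: (5*w + 4)/(w*(w + 1)) = 1/(w + 1) + 4/w.
An antiderivative is F(w) = 4*log(w) + log(w + 1).
Then F(4) - F(1) = (log(5) + 8*log(2)) - (log(2)) = log(5) + 7*log(2).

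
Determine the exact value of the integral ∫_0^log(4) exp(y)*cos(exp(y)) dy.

Let u = exp(y), so du = exp(y) dy. When y = 0, u = 1; when y = log(4), u = 4.
The integral becomes ∫ cos(u) du from 1 to 4, with antiderivative sin(u).
Back in y: F(y) = sin(exp(y)).
Then F(log(4)) - F(0) = (sin(4)) - (sin(1)) = -sin(1) + sin(4).

-sin(1) + sin(4)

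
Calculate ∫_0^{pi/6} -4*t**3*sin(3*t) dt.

Integrate by parts 3 times (u = t^3, dv = -4*sin(3*t) dt).
An antiderivative is F(t) = 4*t**3*cos(3*t)/3 - 4*t**2*sin(3*t)/3 - 8*t*cos(3*t)/9 + 8*sin(3*t)/27.
Then F(pi/6) - F(0) = (8/27 - pi**2/27) - (0) = 8/27 - pi**2/27.

8/27 - pi**2/27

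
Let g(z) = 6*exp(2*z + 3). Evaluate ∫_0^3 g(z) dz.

Let u = 2*z + 3, so du = 2 dz. When z = 0, u = 3; when z = 3, u = 9.
The integral becomes 3·∫ exp(u) du from 3 to 9, with antiderivative 3*exp(u).
Back in z: F(z) = 3*exp(2*z + 3).
Then F(3) - F(0) = (3*exp(9)) - (3*exp(3)) = -3*(1 - exp(6))*exp(3).

-3*(1 - exp(6))*exp(3)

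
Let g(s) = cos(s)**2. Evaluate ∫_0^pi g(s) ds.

pi/2

Use the identity cos^2(s) = (1 + cos(2*s))/2.
An antiderivative is F(s) = s/2 + sin(2*s)/4.
Then F(pi) - F(0) = (pi/2) - (0) = pi/2.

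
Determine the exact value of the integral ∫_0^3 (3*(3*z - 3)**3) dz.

Let u = 3*z - 3, so du = 3 dz. When z = 0, u = -3; when z = 3, u = 6.
The integral becomes ∫ u**3 du from -3 to 6, with antiderivative u**4/4.
Back in z: F(z) = (3*z - 3)**4/4.
Then F(3) - F(0) = (324) - (81/4) = 1215/4.

1215/4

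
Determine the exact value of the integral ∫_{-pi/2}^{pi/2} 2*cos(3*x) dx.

-4/3

An antiderivative is F(x) = 2*sin(3*x)/3.
Then F(pi/2) - F(-pi/2) = (-2/3) - (2/3) = -4/3.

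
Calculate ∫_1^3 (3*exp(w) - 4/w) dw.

-3*exp(1) - log(81) + 3*exp(3)

An antiderivative is F(w) = 3*exp(w) - 4*log(w).
Then F(3) - F(1) = (-log(81) + 3*exp(3)) - (3*exp(1)) = -3*exp(1) - log(81) + 3*exp(3).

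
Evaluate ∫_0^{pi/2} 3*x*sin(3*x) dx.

Integrate by parts once (u = x, dv = 3*sin(3*x) dx).
An antiderivative is F(x) = -x*cos(3*x) + sin(3*x)/3.
Then F(pi/2) - F(0) = (-1/3) - (0) = -1/3.

-1/3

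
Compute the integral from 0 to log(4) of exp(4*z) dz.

255/4

Let u = exp(z), so du = exp(z) dz. When z = 0, u = 1; when z = log(4), u = 4.
The integral becomes ∫ u**3 du from 1 to 4, with antiderivative u**4/4.
Back in z: F(z) = exp(4*z)/4.
Then F(log(4)) - F(0) = (64) - (1/4) = 255/4.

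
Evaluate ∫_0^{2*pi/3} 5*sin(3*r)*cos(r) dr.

Use the identity sin(3*r)cos(r) = [sin(4*r) + sin(2*r)]/2.
An antiderivative is F(r) = -5*cos(2*r)/4 - 5*cos(4*r)/8.
Then F(2*pi/3) - F(0) = (15/16) - (-15/8) = 45/16.

45/16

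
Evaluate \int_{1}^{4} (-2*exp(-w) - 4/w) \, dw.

-8*log(2) - 2*exp(-1) + 2*exp(-4)

An antiderivative is F(w) = -4*log(w) + 2*exp(-w).
Then F(4) - F(1) = (-8*log(2) + 2*exp(-4)) - (2*exp(-1)) = -8*log(2) - 2*exp(-1) + 2*exp(-4).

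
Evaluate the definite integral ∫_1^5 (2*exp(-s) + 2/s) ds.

-2*exp(-5) + 2*exp(-1) + 2*log(5)

An antiderivative is F(s) = 2*log(s) - 2*exp(-s).
Then F(5) - F(1) = (-2*exp(-5) + 2*log(5)) - (-2*exp(-1)) = -2*exp(-5) + 2*exp(-1) + 2*log(5).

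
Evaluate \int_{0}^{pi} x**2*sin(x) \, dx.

Integrate by parts twice (u = x^2, dv = sin(x) dx).
An antiderivative is F(x) = -x**2*cos(x) + 2*x*sin(x) + 2*cos(x).
Then F(pi) - F(0) = (-2 + pi**2) - (2) = -4 + pi**2.

-4 + pi**2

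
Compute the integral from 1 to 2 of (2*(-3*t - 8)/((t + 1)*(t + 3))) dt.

Factor the denominator: t**2 + 4*t + 3 = (t + 3)(t + 1).
Partial fractions: 2*(-3*t - 8)/((t + 1)*(t + 3)) = -1/(t + 3) - 5/(t + 1).
An antiderivative is F(t) = -5*log(t + 1) - log(t + 3).
Then F(2) - F(1) = (-5*log(3) - log(5)) - (-7*log(2)) = -5*log(3) - log(5) + 7*log(2).

-5*log(3) - log(5) + 7*log(2)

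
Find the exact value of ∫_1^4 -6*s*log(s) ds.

45/2 - 96*log(2)

Integrate by parts once (u = ln s, dv = -6*s ds).
An antiderivative is F(s) = -3*s**2*(2*log(s) - 1)/2.
Then F(4) - F(1) = (24 - 96*log(2)) - (3/2) = 45/2 - 96*log(2).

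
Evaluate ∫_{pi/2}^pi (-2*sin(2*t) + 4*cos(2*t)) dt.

An antiderivative is F(t) = 2*sin(2*t) + cos(2*t).
Then F(pi) - F(pi/2) = (1) - (-1) = 2.

2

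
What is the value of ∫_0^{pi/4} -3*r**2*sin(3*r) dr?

Integrate by parts twice (u = r^2, dv = -3*sin(3*r) dr).
An antiderivative is F(r) = r**2*cos(3*r) - 2*r*sin(3*r)/3 - 2*cos(3*r)/9.
Then F(pi/4) - F(0) = (sqrt(2)*(-9*pi**2 - 24*pi + 32)/288) - (-2/9) = -sqrt(2)*pi**2/32 - sqrt(2)*pi/12 + sqrt(2)/9 + 2/9.

-sqrt(2)*pi**2/32 - sqrt(2)*pi/12 + sqrt(2)/9 + 2/9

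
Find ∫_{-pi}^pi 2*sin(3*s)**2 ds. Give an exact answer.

2*pi

Use the identity sin^2(3*s) = (1 - cos(6*s))/2.
An antiderivative is F(s) = s - sin(6*s)/6.
Then F(pi) - F(-pi) = (pi) - (-pi) = 2*pi.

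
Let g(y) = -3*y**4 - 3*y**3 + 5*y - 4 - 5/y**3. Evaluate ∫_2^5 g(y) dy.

By the power rule, an antiderivative is F(y) = -3*y**5/5 - 3*y**4/4 + 5*y**2/2 - 4*y + 5/(2*y**2).
Then F(5) - F(2) = (-46023/20) - (-1143/40) = -90903/40.

-90903/40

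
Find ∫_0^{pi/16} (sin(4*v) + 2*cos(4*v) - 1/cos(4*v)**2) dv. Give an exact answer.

An antiderivative is F(v) = sin(4*v)/2 - cos(4*v)/4 - tan(4*v)/4.
Then F(pi/16) - F(0) = (-1/4 + sqrt(2)/8) - (-1/4) = sqrt(2)/8.

sqrt(2)/8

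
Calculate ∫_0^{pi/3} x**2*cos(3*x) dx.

Integrate by parts twice (u = x^2, dv = cos(3*x) dx).
An antiderivative is F(x) = x**2*sin(3*x)/3 + 2*x*cos(3*x)/9 - 2*sin(3*x)/27.
Then F(pi/3) - F(0) = (-2*pi/27) - (0) = -2*pi/27.

-2*pi/27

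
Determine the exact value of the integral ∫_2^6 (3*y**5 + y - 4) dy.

By the power rule, an antiderivative is F(y) = y**6/2 + y**2/2 - 4*y.
Then F(6) - F(2) = (23322) - (26) = 23296.

23296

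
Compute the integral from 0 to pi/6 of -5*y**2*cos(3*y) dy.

Integrate by parts twice (u = y^2, dv = -5*cos(3*y) dy).
An antiderivative is F(y) = -5*y**2*sin(3*y)/3 - 10*y*cos(3*y)/9 + 10*sin(3*y)/27.
Then F(pi/6) - F(0) = (10/27 - 5*pi**2/108) - (0) = 10/27 - 5*pi**2/108.

10/27 - 5*pi**2/108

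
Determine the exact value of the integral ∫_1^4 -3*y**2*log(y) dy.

Integrate by parts once (u = ln y, dv = -3*y**2 dy).
An antiderivative is F(y) = -y**3*(3*log(y) - 1)/3.
Then F(4) - F(1) = (64/3 - 128*log(2)) - (1/3) = 21 - 128*log(2).

21 - 128*log(2)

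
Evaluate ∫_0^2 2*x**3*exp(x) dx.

12 + 4*exp(2)

Integrate by parts 3 times (u = x^3, dv = 2*exp(x) dx).
An antiderivative is F(x) = (2*x**3 - 6*x**2 + 12*x - 12)*exp(x).
Then F(2) - F(0) = (4*exp(2)) - (-12) = 12 + 4*exp(2).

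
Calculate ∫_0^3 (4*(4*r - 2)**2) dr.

Let u = 4*r - 2, so du = 4 dr. When r = 0, u = -2; when r = 3, u = 10.
The integral becomes ∫ u**2 du from -2 to 10, with antiderivative u**3/3.
Back in r: F(r) = (4*r - 2)**3/3.
Then F(3) - F(0) = (1000/3) - (-8/3) = 336.

336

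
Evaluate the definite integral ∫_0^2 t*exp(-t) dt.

Integrate by parts once (u = t, dv = exp(-t) dt).
An antiderivative is F(t) = (-t - 1)*exp(-t).
Then F(2) - F(0) = (-3*exp(-2)) - (-1) = 1 - 3*exp(-2).

1 - 3*exp(-2)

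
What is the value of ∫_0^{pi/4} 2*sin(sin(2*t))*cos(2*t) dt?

1 - cos(1)

Let u = sin(2*t), so du = 2*cos(2*t) dt. When t = 0, u = 0; when t = pi/4, u = 1.
The integral becomes ∫ sin(u) du from 0 to 1, with antiderivative -cos(u).
Back in t: F(t) = -cos(sin(2*t)).
Then F(pi/4) - F(0) = (-cos(1)) - (-1) = 1 - cos(1).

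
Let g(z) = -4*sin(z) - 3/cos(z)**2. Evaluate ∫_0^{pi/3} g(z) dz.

An antiderivative is F(z) = 4*cos(z) - 3*tan(z).
Then F(pi/3) - F(0) = (2 - 3*sqrt(3)) - (4) = -3*sqrt(3) - 2.

-3*sqrt(3) - 2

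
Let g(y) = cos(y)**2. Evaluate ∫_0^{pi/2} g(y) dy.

Use the identity cos^2(y) = (1 + cos(2*y))/2.
An antiderivative is F(y) = y/2 + sin(2*y)/4.
Then F(pi/2) - F(0) = (pi/4) - (0) = pi/4.

pi/4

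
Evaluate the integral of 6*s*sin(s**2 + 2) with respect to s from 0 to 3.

3*cos(2) - 3*cos(11)

Let u = s**2 + 2, so du = 2*s ds. When s = 0, u = 2; when s = 3, u = 11.
The integral becomes 3·∫ sin(u) du from 2 to 11, with antiderivative -3*cos(u).
Back in s: F(s) = -3*cos(s**2 + 2).
Then F(3) - F(0) = (-3*cos(11)) - (-3*cos(2)) = 3*cos(2) - 3*cos(11).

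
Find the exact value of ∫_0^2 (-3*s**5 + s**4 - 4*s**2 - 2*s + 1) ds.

By the power rule, an antiderivative is F(s) = -s**6/2 + s**5/5 - 4*s**3/3 - s**2 + s.
Then F(2) - F(0) = (-574/15) - (0) = -574/15.

-574/15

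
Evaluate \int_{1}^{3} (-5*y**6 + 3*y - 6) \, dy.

By the power rule, an antiderivative is F(y) = -5*y**7/7 + 3*y**2/2 - 6*y.
Then F(3) - F(1) = (-21933/14) - (-73/14) = -10930/7.

-10930/7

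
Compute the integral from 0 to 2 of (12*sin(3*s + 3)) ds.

4*cos(3) - 4*cos(9)

Let u = 3*s + 3, so du = 3 ds. When s = 0, u = 3; when s = 2, u = 9.
The integral becomes 4·∫ sin(u) du from 3 to 9, with antiderivative -4*cos(u).
Back in s: F(s) = -4*cos(3*s + 3).
Then F(2) - F(0) = (-4*cos(9)) - (-4*cos(3)) = 4*cos(3) - 4*cos(9).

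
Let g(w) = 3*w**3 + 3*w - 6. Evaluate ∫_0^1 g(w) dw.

-15/4

By the power rule, an antiderivative is F(w) = 3*w**4/4 + 3*w**2/2 - 6*w.
Then F(1) - F(0) = (-15/4) - (0) = -15/4.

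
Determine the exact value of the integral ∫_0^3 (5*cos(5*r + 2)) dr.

sin(17) - sin(2)

Let u = 5*r + 2, so du = 5 dr. When r = 0, u = 2; when r = 3, u = 17.
The integral becomes ∫ cos(u) du from 2 to 17, with antiderivative sin(u).
Back in r: F(r) = sin(5*r + 2).
Then F(3) - F(0) = (sin(17)) - (sin(2)) = sin(17) - sin(2).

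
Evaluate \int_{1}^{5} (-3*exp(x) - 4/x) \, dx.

An antiderivative is F(x) = -3*exp(x) - 4*log(x).
Then F(5) - F(1) = (-3*exp(5) - 4*log(5)) - (-3*exp(1)) = -3*exp(5) - 4*log(5) + 3*exp(1).

-3*exp(5) - 4*log(5) + 3*exp(1)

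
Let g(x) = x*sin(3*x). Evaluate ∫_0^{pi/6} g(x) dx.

1/9

Integrate by parts once (u = x, dv = sin(3*x) dx).
An antiderivative is F(x) = -x*cos(3*x)/3 + sin(3*x)/9.
Then F(pi/6) - F(0) = (1/9) - (0) = 1/9.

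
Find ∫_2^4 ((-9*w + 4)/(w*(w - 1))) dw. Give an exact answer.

-5*log(3) - 4*log(2)

Factor the denominator: w**2 - w = w(w - 1).
Partial fractions: (-9*w + 4)/(w*(w - 1)) = -4/w - 5/(w - 1).
An antiderivative is F(w) = -4*log(w) - 5*log(w - 1).
Then F(4) - F(2) = (-8*log(2) - 5*log(3)) - (-log(16)) = -5*log(3) - 4*log(2).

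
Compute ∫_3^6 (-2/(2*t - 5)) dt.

-log(7)

An antiderivative is F(t) = -log(2*t - 5).
Then F(6) - F(3) = (-log(7)) - (0) = -log(7).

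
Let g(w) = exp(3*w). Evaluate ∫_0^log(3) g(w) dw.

26/3

Let u = exp(w), so du = exp(w) dw. When w = 0, u = 1; when w = log(3), u = 3.
The integral becomes ∫ u**2 du from 1 to 3, with antiderivative u**3/3.
Back in w: F(w) = exp(3*w)/3.
Then F(log(3)) - F(0) = (9) - (1/3) = 26/3.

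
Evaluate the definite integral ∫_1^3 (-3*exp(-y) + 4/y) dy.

An antiderivative is F(y) = 4*log(y) + 3*exp(-y).
Then F(3) - F(1) = (3*exp(-3) + 4*log(3)) - (3*exp(-1)) = -3*exp(-1) + 3*exp(-3) + 4*log(3).

-3*exp(-1) + 3*exp(-3) + 4*log(3)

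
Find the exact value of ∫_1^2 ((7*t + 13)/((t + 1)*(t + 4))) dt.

Factor the denominator: t**2 + 5*t + 4 = (t + 4)(t + 1).
Partial fractions: (7*t + 13)/((t + 1)*(t + 4)) = 5/(t + 4) + 2/(t + 1).
An antiderivative is F(t) = 2*log(t + 1) + 5*log(t + 4).
Then F(2) - F(1) = (5*log(2) + 7*log(3)) - (2*log(2) + 5*log(5)) = -5*log(5) + 3*log(2) + 7*log(3).

-5*log(5) + 3*log(2) + 7*log(3)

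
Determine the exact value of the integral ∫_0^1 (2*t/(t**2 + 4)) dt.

log(5/4)

Let u = t**2 + 4, so du = 2*t dt. When t = 0, u = 4; when t = 1, u = 5.
The integral becomes ∫ 1/u du from 4 to 5, with antiderivative log(u).
Back in t: F(t) = log(t**2 + 4).
Then F(1) - F(0) = (log(5)) - (log(4)) = log(5/4).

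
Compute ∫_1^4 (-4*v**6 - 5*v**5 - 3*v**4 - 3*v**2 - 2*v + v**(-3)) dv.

By the power rule, an antiderivative is F(v) = -4*v**7/7 - 5*v**6/6 - 3*v**5/5 - v**3 - v**2 - 1/(2*v**2).
Then F(4) - F(1) = (-45259369/3360) - (-473/105) = -15081411/1120.

-15081411/1120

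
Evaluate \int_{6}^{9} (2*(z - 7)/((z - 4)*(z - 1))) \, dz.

Factor the denominator: z**2 - 5*z + 4 = (z - 1)(z - 4).
Partial fractions: 2*(z - 7)/((z - 4)*(z - 1)) = 4/(z - 1) - 2/(z - 4).
An antiderivative is F(z) = -2*log(z - 4) + 4*log(z - 1).
Then F(9) - F(6) = (-2*log(5) + 12*log(2)) - (-2*log(2) + 4*log(5)) = -6*log(5) + 14*log(2).

-6*log(5) + 14*log(2)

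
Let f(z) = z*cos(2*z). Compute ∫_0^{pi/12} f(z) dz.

Integrate by parts once (u = z, dv = cos(2*z) dz).
An antiderivative is F(z) = z*sin(2*z)/2 + cos(2*z)/4.
Then F(pi/12) - F(0) = (pi/48 + sqrt(3)/8) - (1/4) = -1/4 + pi/48 + sqrt(3)/8.

-1/4 + pi/48 + sqrt(3)/8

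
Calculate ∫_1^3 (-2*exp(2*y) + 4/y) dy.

An antiderivative is F(y) = -exp(2*y) + 4*log(y).
Then F(3) - F(1) = (-exp(6) + log(81)) - (-exp(2)) = -exp(6) + log(81) + exp(2).

-exp(6) + log(81) + exp(2)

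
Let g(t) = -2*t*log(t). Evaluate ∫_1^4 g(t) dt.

Integrate by parts once (u = ln t, dv = -2*t dt).
An antiderivative is F(t) = -t**2*(2*log(t) - 1)/2.
Then F(4) - F(1) = (8 - 32*log(2)) - (1/2) = 15/2 - 32*log(2).

15/2 - 32*log(2)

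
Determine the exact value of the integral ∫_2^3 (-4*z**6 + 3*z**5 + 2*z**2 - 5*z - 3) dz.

By the power rule, an antiderivative is F(z) = -4*z**7/7 + z**6/2 + 2*z**3/3 - 5*z**2/2 - 3*z.
Then F(3) - F(2) = (-6291/7) - (-1088/21) = -17785/21.

-17785/21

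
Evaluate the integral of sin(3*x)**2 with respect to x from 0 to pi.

Use the identity sin^2(3*x) = (1 - cos(6*x))/2.
An antiderivative is F(x) = x/2 - sin(6*x)/12.
Then F(pi) - F(0) = (pi/2) - (0) = pi/2.

pi/2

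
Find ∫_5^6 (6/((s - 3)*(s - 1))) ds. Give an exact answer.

-3*log(5) + 3*log(2) + 3*log(3)

Factor the denominator: s**2 - 4*s + 3 = (s - 1)(s - 3).
Partial fractions: 6/((s - 3)*(s - 1)) = -3/(s - 1) + 3/(s - 3).
An antiderivative is F(s) = 3*log(s - 3) - 3*log(s - 1).
Then F(6) - F(5) = (-3*log(5) + 3*log(3)) - (-log(8)) = -3*log(5) + 3*log(2) + 3*log(3).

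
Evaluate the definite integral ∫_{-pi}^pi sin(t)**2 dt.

pi

Use the identity sin^2(t) = (1 - cos(2*t))/2.
An antiderivative is F(t) = t/2 - sin(2*t)/4.
Then F(pi) - F(-pi) = (pi/2) - (-pi/2) = pi.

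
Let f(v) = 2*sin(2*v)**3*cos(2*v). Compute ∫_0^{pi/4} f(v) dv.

1/4

Let u = sin(2*v), so du = 2*cos(2*v) dv. When v = 0, u = 0; when v = pi/4, u = 1.
The integral becomes ∫ u**3 du from 0 to 1, with antiderivative u**4/4.
Back in v: F(v) = sin(2*v)**4/4.
Then F(pi/4) - F(0) = (1/4) - (0) = 1/4.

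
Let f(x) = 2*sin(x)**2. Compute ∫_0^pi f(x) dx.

Use the identity sin^2(x) = (1 - cos(2*x))/2.
An antiderivative is F(x) = x - sin(2*x)/2.
Then F(pi) - F(0) = (pi) - (0) = pi.

pi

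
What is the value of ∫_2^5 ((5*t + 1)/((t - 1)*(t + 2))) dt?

Factor the denominator: t**2 + t - 2 = (t + 2)(t - 1).
Partial fractions: (5*t + 1)/((t - 1)*(t + 2)) = 3/(t + 2) + 2/(t - 1).
An antiderivative is F(t) = 2*log(t - 1) + 3*log(t + 2).
Then F(5) - F(2) = (4*log(2) + 3*log(7)) - (log(64)) = -2*log(2) + 3*log(7).

-2*log(2) + 3*log(7)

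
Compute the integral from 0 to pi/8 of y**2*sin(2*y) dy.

Integrate by parts twice (u = y^2, dv = sin(2*y) dy).
An antiderivative is F(y) = -y**2*cos(2*y)/2 + y*sin(2*y)/2 + cos(2*y)/4.
Then F(pi/8) - F(0) = (sqrt(2)*(-pi**2 + 8*pi + 32)/256) - (1/4) = -1/4 - sqrt(2)*pi**2/256 + sqrt(2)*pi/32 + sqrt(2)/8.

-1/4 - sqrt(2)*pi**2/256 + sqrt(2)*pi/32 + sqrt(2)/8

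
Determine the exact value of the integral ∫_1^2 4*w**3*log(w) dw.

-15/4 + 16*log(2)

Integrate by parts once (u = ln w, dv = 4*w**3 dw).
An antiderivative is F(w) = w**4*(4*log(w) - 1)/4.
Then F(2) - F(1) = (-4 + 16*log(2)) - (-1/4) = -15/4 + 16*log(2).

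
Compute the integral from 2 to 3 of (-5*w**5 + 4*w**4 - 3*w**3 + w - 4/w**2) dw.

-25937/60

By the power rule, an antiderivative is F(w) = -5*w**6/6 + 4*w**5/5 - 3*w**4/4 + w**2/2 + 4/w.
Then F(3) - F(2) = (-28081/60) - (-536/15) = -25937/60.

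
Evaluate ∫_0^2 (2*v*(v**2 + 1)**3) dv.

Let u = v**2 + 1, so du = 2*v dv. When v = 0, u = 1; when v = 2, u = 5.
The integral becomes ∫ u**3 du from 1 to 5, with antiderivative u**4/4.
Back in v: F(v) = (v**2 + 1)**4/4.
Then F(2) - F(0) = (625/4) - (1/4) = 156.

156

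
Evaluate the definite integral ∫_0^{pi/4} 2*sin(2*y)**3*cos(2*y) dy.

Let u = sin(2*y), so du = 2*cos(2*y) dy. When y = 0, u = 0; when y = pi/4, u = 1.
The integral becomes ∫ u**3 du from 0 to 1, with antiderivative u**4/4.
Back in y: F(y) = sin(2*y)**4/4.
Then F(pi/4) - F(0) = (1/4) - (0) = 1/4.

1/4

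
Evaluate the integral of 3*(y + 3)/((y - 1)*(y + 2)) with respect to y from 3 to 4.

-5*log(2) + log(5) + 3*log(3)

Factor the denominator: y**2 + y - 2 = (y + 2)(y - 1).
Partial fractions: 3*(y + 3)/((y - 1)*(y + 2)) = -1/(y + 2) + 4/(y - 1).
An antiderivative is F(y) = 4*log(y - 1) - log(y + 2).
Then F(4) - F(3) = (log(27/2)) - (log(16/5)) = -5*log(2) + log(5) + 3*log(3).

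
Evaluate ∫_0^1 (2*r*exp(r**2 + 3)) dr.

Let u = r**2 + 3, so du = 2*r dr. When r = 0, u = 3; when r = 1, u = 4.
The integral becomes ∫ exp(u) du from 3 to 4, with antiderivative exp(u).
Back in r: F(r) = exp(r**2 + 3).
Then F(1) - F(0) = (exp(4)) - (exp(3)) = -exp(3) + exp(4).

-exp(3) + exp(4)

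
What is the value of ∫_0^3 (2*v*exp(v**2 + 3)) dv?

Let u = v**2 + 3, so du = 2*v dv. When v = 0, u = 3; when v = 3, u = 12.
The integral becomes ∫ exp(u) du from 3 to 12, with antiderivative exp(u).
Back in v: F(v) = exp(v**2 + 3).
Then F(3) - F(0) = (exp(12)) - (exp(3)) = -exp(3) + exp(12).

-exp(3) + exp(12)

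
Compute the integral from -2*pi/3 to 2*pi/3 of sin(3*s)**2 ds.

2*pi/3

Use the identity sin^2(3*s) = (1 - cos(6*s))/2.
An antiderivative is F(s) = s/2 - sin(6*s)/12.
Then F(2*pi/3) - F(-2*pi/3) = (pi/3) - (-pi/3) = 2*pi/3.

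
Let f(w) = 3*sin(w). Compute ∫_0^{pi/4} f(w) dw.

An antiderivative is F(w) = -3*cos(w).
Then F(pi/4) - F(0) = (-3*sqrt(2)/2) - (-3) = 3 - 3*sqrt(2)/2.

3 - 3*sqrt(2)/2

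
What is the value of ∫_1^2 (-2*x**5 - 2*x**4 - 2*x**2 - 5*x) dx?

By the power rule, an antiderivative is F(x) = -x**6/3 - 2*x**5/5 - 2*x**3/3 - 5*x**2/2.
Then F(2) - F(1) = (-742/15) - (-39/10) = -1367/30.

-1367/30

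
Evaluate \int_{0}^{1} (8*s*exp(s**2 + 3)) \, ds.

-4*(1 - exp(1))*exp(3)

Let u = s**2 + 3, so du = 2*s ds. When s = 0, u = 3; when s = 1, u = 4.
The integral becomes 4·∫ exp(u) du from 3 to 4, with antiderivative 4*exp(u).
Back in s: F(s) = 4*exp(s**2 + 3).
Then F(1) - F(0) = (4*exp(4)) - (4*exp(3)) = -4*(1 - exp(1))*exp(3).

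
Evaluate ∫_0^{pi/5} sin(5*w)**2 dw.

Use the identity sin^2(5*w) = (1 - cos(10*w))/2.
An antiderivative is F(w) = w/2 - sin(10*w)/20.
Then F(pi/5) - F(0) = (pi/10) - (0) = pi/10.

pi/10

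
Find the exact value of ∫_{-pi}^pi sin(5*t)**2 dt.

pi

Use the identity sin^2(5*t) = (1 - cos(10*t))/2.
An antiderivative is F(t) = t/2 - sin(10*t)/20.
Then F(pi) - F(-pi) = (pi/2) - (-pi/2) = pi.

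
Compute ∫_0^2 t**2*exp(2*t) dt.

-1/4 + 5*exp(4)/4

Integrate by parts twice (u = t^2, dv = exp(2*t) dt).
An antiderivative is F(t) = (2*t**2 - 2*t + 1)*exp(2*t)/4.
Then F(2) - F(0) = (5*exp(4)/4) - (1/4) = -1/4 + 5*exp(4)/4.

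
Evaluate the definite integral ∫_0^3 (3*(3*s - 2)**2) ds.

Let u = 3*s - 2, so du = 3 ds. When s = 0, u = -2; when s = 3, u = 7.
The integral becomes ∫ u**2 du from -2 to 7, with antiderivative u**3/3.
Back in s: F(s) = (3*s - 2)**3/3.
Then F(3) - F(0) = (343/3) - (-8/3) = 117.

117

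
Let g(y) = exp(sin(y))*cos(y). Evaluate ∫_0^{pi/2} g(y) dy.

Let u = sin(y), so du = cos(y) dy. When y = 0, u = 0; when y = pi/2, u = 1.
The integral becomes ∫ exp(u) du from 0 to 1, with antiderivative exp(u).
Back in y: F(y) = exp(sin(y)).
Then F(pi/2) - F(0) = (E) - (1) = -1 + E.

-1 + E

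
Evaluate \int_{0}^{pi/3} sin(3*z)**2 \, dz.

pi/6

Use the identity sin^2(3*z) = (1 - cos(6*z))/2.
An antiderivative is F(z) = z/2 - sin(6*z)/12.
Then F(pi/3) - F(0) = (pi/6) - (0) = pi/6.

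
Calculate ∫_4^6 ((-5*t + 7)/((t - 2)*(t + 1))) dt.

Factor the denominator: t**2 - t - 2 = (t + 1)(t - 2).
Partial fractions: (-5*t + 7)/((t - 2)*(t + 1)) = -4/(t + 1) - 1/(t - 2).
An antiderivative is F(t) = -log(t - 2) - 4*log(t + 1).
Then F(6) - F(4) = (-4*log(7) - 2*log(2)) - (-4*log(5) - log(2)) = -4*log(7) - log(2) + 4*log(5).

-4*log(7) - log(2) + 4*log(5)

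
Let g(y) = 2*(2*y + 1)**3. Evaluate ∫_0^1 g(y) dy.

20

Let u = 2*y + 1, so du = 2 dy. When y = 0, u = 1; when y = 1, u = 3.
The integral becomes ∫ u**3 du from 1 to 3, with antiderivative u**4/4.
Back in y: F(y) = (2*y + 1)**4/4.
Then F(1) - F(0) = (81/4) - (1/4) = 20.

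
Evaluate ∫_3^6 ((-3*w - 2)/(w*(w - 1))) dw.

Factor the denominator: w**2 - w = w(w - 1).
Partial fractions: (-3*w - 2)/(w*(w - 1)) = 2/w - 5/(w - 1).
An antiderivative is F(w) = 2*log(w) - 5*log(w - 1).
Then F(6) - F(3) = (-5*log(5) + 2*log(2) + 2*log(3)) - (log(9/32)) = -5*log(5) + 7*log(2).

-5*log(5) + 7*log(2)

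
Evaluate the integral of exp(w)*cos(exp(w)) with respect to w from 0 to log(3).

-sin(1) + sin(3)

Let u = exp(w), so du = exp(w) dw. When w = 0, u = 1; when w = log(3), u = 3.
The integral becomes ∫ cos(u) du from 1 to 3, with antiderivative sin(u).
Back in w: F(w) = sin(exp(w)).
Then F(log(3)) - F(0) = (sin(3)) - (sin(1)) = -sin(1) + sin(3).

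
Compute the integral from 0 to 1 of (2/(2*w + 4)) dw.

log(3/2)

Let u = 2*w + 4, so du = 2 dw. When w = 0, u = 4; when w = 1, u = 6.
The integral becomes ∫ 1/u du from 4 to 6, with antiderivative log(u).
Back in w: F(w) = log(2*w + 4).
Then F(1) - F(0) = (log(6)) - (log(4)) = log(3/2).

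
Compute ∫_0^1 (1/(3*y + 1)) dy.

2*log(2)/3

An antiderivative is F(y) = log(3*y + 1)/3.
Then F(1) - F(0) = (2*log(2)/3) - (0) = 2*log(2)/3.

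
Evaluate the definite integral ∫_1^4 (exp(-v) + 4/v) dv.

An antiderivative is F(v) = 4*log(v) - exp(-v).
Then F(4) - F(1) = (-exp(-4) + 8*log(2)) - (-exp(-1)) = -exp(-4) + exp(-1) + 8*log(2).

-exp(-4) + exp(-1) + 8*log(2)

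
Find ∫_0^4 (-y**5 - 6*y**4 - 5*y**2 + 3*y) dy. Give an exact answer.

By the power rule, an antiderivative is F(y) = -y**6/6 - 6*y**5/5 - 5*y**3/3 + 3*y**2/2.
Then F(4) - F(0) = (-29912/15) - (0) = -29912/15.

-29912/15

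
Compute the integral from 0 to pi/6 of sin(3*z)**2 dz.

Use the identity sin^2(3*z) = (1 - cos(6*z))/2.
An antiderivative is F(z) = z/2 - sin(6*z)/12.
Then F(pi/6) - F(0) = (pi/12) - (0) = pi/12.

pi/12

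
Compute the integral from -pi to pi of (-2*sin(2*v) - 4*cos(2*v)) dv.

0

An antiderivative is F(v) = -2*sin(2*v) + cos(2*v).
Then F(pi) - F(-pi) = (1) - (1) = 0.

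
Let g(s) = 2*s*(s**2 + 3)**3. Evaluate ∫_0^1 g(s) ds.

175/4

Let u = s**2 + 3, so du = 2*s ds. When s = 0, u = 3; when s = 1, u = 4.
The integral becomes ∫ u**3 du from 3 to 4, with antiderivative u**4/4.
Back in s: F(s) = (s**2 + 3)**4/4.
Then F(1) - F(0) = (64) - (81/4) = 175/4.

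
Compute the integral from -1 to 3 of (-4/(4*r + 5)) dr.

-log(17)

An antiderivative is F(r) = -log(4*r + 5).
Then F(3) - F(-1) = (-log(17)) - (0) = -log(17).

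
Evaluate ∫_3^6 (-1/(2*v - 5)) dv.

-log(7)/2

An antiderivative is F(v) = -log(2*v - 5)/2.
Then F(6) - F(3) = (-log(7)/2) - (0) = -log(7)/2.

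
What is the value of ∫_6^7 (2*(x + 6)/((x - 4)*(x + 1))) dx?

-10*log(2) + 2*log(7) + 4*log(3)

Factor the denominator: x**2 - 3*x - 4 = (x + 1)(x - 4).
Partial fractions: 2*(x + 6)/((x - 4)*(x + 1)) = -2/(x + 1) + 4/(x - 4).
An antiderivative is F(x) = 4*log(x - 4) - 2*log(x + 1).
Then F(7) - F(6) = (log(81/64)) - (log(16/49)) = -10*log(2) + 2*log(7) + 4*log(3).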